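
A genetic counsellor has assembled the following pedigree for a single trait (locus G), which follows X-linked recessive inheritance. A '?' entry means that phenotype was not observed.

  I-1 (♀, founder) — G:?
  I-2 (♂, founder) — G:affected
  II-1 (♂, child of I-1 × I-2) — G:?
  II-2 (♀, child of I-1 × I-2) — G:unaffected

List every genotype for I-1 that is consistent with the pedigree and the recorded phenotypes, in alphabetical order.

I-1 ∈ {X^GX^G, X^GX^g}

G/I-1 ? ·: X^GX^G|X^GX^g
G/I-2 aff ·: X^gY
G/II-1 ? I-1×I-2: X^GY|X^gY
G/II-2 un I-1×I-2: X^GX^g
⇒ G over [I-1,I-2,II-1,II-2]: 3 consistent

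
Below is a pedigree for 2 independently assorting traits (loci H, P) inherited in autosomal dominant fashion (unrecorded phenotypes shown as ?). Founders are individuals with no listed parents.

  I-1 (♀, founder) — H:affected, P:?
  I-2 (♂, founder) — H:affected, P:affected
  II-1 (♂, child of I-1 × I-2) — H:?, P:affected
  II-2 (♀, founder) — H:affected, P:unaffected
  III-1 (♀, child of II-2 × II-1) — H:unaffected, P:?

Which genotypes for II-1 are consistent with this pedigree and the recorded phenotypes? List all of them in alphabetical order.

H/I-1 aff ·: Hh|HH
H/I-2 aff ·: Hh|HH
H/II-1 ? I-1×I-2: hh|Hh
H/II-2 aff ·: Hh
H/III-1 un II-2×II-1: hh
⇒ H over [I-1,I-2,II-1,II-2,III-1]: 4 consistent
P/I-1 ? ·: pp|Pp|PP
P/I-2 aff ·: Pp|PP
P/II-1 aff I-1×I-2: Pp|PP
P/II-2 un ·: pp
P/III-1 ? II-2×II-1: pp|Pp
⇒ P over [I-1,I-2,II-1,II-2,III-1]: 14 consistent

II-1 ∈ {Hh PP, Hh Pp, hh PP, hh Pp}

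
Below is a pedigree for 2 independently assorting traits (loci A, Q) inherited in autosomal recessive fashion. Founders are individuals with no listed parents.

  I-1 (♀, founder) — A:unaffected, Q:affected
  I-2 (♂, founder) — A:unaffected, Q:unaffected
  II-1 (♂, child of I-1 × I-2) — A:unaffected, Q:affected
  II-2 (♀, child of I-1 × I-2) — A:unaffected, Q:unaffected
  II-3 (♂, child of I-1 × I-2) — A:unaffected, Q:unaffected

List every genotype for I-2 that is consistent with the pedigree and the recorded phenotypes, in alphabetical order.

A/I-1 un ·: AA|Aa
A/I-2 un ·: AA|Aa
A/II-1 un I-1×I-2: AA|Aa
A/II-2 un I-1×I-2: AA|Aa
A/II-3 un I-1×I-2: AA|Aa
⇒ A over [I-1,I-2,II-1,II-2,II-3]: 25 consistent
Q/I-1 aff ·: qq
Q/I-2 un ·: Qq
Q/II-1 aff I-1×I-2: qq
Q/II-2 un I-1×I-2: Qq
Q/II-3 un I-1×I-2: Qq
⇒ Q over [I-1,I-2,II-1,II-2,II-3]: 1 consistent

I-2 ∈ {AA Qq, Aa Qq}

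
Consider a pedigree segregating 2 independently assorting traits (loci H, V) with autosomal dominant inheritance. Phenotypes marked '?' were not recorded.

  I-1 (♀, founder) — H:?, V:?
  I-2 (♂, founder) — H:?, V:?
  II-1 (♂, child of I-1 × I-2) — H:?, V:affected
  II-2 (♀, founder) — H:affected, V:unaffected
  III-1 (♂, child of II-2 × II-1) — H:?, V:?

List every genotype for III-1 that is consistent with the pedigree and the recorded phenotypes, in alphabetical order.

H/I-1 ? ·: hh|Hh|HH
H/I-2 ? ·: hh|Hh|HH
H/II-1 ? I-1×I-2: hh|Hh|HH
H/II-2 aff ·: Hh|HH
H/III-1 ? II-2×II-1: hh|Hh|HH
⇒ H over [I-1,I-2,II-1,II-2,III-1]: 59 consistent
V/I-1 ? ·: vv|Vv|VV
V/I-2 ? ·: vv|Vv|VV
V/II-1 aff I-1×I-2: Vv|VV
V/II-2 un ·: vv
V/III-1 ? II-2×II-1: vv|Vv
⇒ V over [I-1,I-2,II-1,II-2,III-1]: 18 consistent

III-1 ∈ {HH Vv, HH vv, Hh Vv, Hh vv, hh Vv, hh vv}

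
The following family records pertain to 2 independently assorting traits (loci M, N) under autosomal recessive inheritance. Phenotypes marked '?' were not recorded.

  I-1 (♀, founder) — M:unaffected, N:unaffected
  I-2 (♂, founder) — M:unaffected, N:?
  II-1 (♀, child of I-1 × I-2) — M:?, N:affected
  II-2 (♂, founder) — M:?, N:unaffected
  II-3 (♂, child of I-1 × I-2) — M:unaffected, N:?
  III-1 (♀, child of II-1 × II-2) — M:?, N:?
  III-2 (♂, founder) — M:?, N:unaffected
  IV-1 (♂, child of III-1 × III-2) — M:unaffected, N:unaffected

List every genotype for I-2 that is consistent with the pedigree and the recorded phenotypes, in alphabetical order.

M/I-1 un ·: MM|Mm
M/I-2 un ·: MM|Mm
M/II-1 ? I-1×I-2: MM|Mm|mm
M/II-2 ? ·: MM|Mm|mm
M/II-3 un I-1×I-2: MM|Mm
M/III-1 ? II-1×II-2: MM|Mm|mm
M/III-2 ? ·: MM|Mm|mm
M/IV-1 un III-1×III-2: MM|Mm
⇒ M over [I-1,I-2,II-1,II-2,II-3,III-1,III-2,IV-1]: 316 consistent
N/I-1 un ·: Nn
N/I-2 ? ·: Nn|nn
N/II-1 aff I-1×I-2: nn
N/II-2 un ·: NN|Nn
N/II-3 ? I-1×I-2: NN|Nn|nn
N/III-1 ? II-1×II-2: Nn|nn
N/III-2 un ·: NN|Nn
N/IV-1 un III-1×III-2: NN|Nn
⇒ N over [I-1,I-2,II-1,II-2,II-3,III-1,III-2,IV-1]: 50 consistent

I-2 ∈ {MM Nn, MM nn, Mm Nn, Mm nn}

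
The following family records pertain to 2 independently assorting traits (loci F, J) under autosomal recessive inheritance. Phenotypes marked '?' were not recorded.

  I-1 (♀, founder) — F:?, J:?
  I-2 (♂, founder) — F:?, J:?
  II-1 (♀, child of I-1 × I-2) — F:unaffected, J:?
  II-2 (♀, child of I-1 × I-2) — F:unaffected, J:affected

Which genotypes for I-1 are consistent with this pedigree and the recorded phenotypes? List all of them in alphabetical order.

F/I-1 ? ·: FF|Ff|ff
F/I-2 ? ·: FF|Ff|ff
F/II-1 un I-1×I-2: FF|Ff
F/II-2 un I-1×I-2: FF|Ff
⇒ F over [I-1,I-2,II-1,II-2]: 17 consistent
J/I-1 ? ·: Jj|jj
J/I-2 ? ·: Jj|jj
J/II-1 ? I-1×I-2: JJ|Jj|jj
J/II-2 aff I-1×I-2: jj
⇒ J over [I-1,I-2,II-1,II-2]: 8 consistent

I-1 ∈ {FF Jj, FF jj, Ff Jj, Ff jj, ff Jj, ff jj}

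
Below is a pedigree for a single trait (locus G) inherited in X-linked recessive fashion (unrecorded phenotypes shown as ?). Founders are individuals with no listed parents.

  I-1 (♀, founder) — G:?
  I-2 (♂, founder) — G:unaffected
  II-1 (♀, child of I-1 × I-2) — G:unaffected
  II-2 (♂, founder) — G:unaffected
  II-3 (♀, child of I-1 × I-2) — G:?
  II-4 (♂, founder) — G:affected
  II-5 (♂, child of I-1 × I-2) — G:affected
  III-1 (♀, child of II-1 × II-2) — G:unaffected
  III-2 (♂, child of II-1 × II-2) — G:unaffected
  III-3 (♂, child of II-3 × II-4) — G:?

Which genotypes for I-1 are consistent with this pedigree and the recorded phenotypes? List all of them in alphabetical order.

I-1 ∈ {X^GX^g, X^gX^g}

G/I-1 ? ·: X^GX^g|X^gX^g
G/I-2 un ·: X^GY
G/II-1 un I-1×I-2: X^GX^G|X^GX^g
G/II-2 un ·: X^GY
G/II-3 ? I-1×I-2: X^GX^G|X^GX^g
G/II-4 aff ·: X^gY
G/II-5 aff I-1×I-2: X^gY
G/III-1 un II-1×II-2: X^GX^G|X^GX^g
G/III-2 un II-1×II-2: X^GY
G/III-3 ? II-3×II-4: X^GY|X^gY
⇒ G over [I-1,I-2,II-1,II-2,II-3,II-4,II-5,III-1,III-2,III-3]: 13 consistent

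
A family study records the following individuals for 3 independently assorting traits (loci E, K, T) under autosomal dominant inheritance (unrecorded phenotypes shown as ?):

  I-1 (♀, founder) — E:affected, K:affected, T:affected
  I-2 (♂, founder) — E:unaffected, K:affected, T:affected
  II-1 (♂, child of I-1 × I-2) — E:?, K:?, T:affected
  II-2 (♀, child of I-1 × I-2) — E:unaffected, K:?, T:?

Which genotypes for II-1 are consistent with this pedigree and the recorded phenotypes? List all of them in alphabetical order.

E/I-1 aff ·: Ee
E/I-2 un ·: ee
E/II-1 ? I-1×I-2: ee|Ee
E/II-2 un I-1×I-2: ee
⇒ E over [I-1,I-2,II-1,II-2]: 2 consistent
K/I-1 aff ·: Kk|KK
K/I-2 aff ·: Kk|KK
K/II-1 ? I-1×I-2: kk|Kk|KK
K/II-2 ? I-1×I-2: kk|Kk|KK
⇒ K over [I-1,I-2,II-1,II-2]: 18 consistent
T/I-1 aff ·: Tt|TT
T/I-2 aff ·: Tt|TT
T/II-1 aff I-1×I-2: Tt|TT
T/II-2 ? I-1×I-2: tt|Tt|TT
⇒ T over [I-1,I-2,II-1,II-2]: 15 consistent

II-1 ∈ {Ee KK TT, Ee KK Tt, Ee Kk TT, Ee Kk Tt, Ee kk TT, Ee kk Tt, ee KK TT, ee KK Tt, ee Kk TT, ee Kk Tt, ee kk TT, ee kk Tt}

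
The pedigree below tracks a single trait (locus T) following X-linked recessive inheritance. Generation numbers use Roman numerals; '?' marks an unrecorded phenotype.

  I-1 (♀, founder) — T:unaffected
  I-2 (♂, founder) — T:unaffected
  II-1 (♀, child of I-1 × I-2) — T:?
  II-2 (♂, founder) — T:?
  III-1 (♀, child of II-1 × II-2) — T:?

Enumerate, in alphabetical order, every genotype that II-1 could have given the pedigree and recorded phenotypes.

T/I-1 un ·: X^TX^T|X^TX^t
T/I-2 un ·: X^TY
T/II-1 ? I-1×I-2: X^TX^T|X^TX^t
T/II-2 ? ·: X^TY|X^tY
T/III-1 ? II-1×II-2: X^TX^T|X^TX^t|X^tX^t
⇒ T over [I-1,I-2,II-1,II-2,III-1]: 8 consistent

II-1 ∈ {X^TX^T, X^TX^t}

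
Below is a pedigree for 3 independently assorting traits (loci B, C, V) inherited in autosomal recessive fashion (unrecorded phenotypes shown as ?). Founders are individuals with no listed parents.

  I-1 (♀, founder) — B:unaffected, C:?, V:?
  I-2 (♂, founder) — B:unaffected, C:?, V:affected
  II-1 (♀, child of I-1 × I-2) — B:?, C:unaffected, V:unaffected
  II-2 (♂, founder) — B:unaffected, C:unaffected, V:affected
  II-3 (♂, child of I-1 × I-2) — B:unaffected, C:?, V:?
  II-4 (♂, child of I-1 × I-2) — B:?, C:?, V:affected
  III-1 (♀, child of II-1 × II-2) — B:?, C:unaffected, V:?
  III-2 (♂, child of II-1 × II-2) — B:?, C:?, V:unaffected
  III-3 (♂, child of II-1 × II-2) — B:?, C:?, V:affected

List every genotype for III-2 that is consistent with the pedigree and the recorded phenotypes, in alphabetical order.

III-2 ∈ {BB CC Vv, BB Cc Vv, BB cc Vv, Bb CC Vv, Bb Cc Vv, Bb cc Vv, bb CC Vv, bb Cc Vv, bb cc Vv}

B/I-1 un ·: BB|Bb
B/I-2 un ·: BB|Bb
B/II-1 ? I-1×I-2: BB|Bb|bb
B/II-2 un ·: BB|Bb
B/II-3 un I-1×I-2: BB|Bb
B/II-4 ? I-1×I-2: BB|Bb|bb
B/III-1 ? II-1×II-2: BB|Bb|bb
B/III-2 ? II-1×II-2: BB|Bb|bb
B/III-3 ? II-1×II-2: BB|Bb|bb
⇒ B over [I-1,I-2,II-1,II-2,II-3,II-4,III-1,III-2,III-3]: 679 consistent
C/I-1 ? ·: CC|Cc|cc
C/I-2 ? ·: CC|Cc|cc
C/II-1 un I-1×I-2: CC|Cc
C/II-2 un ·: CC|Cc
C/II-3 ? I-1×I-2: CC|Cc|cc
C/II-4 ? I-1×I-2: CC|Cc|cc
C/III-1 un II-1×II-2: CC|Cc
C/III-2 ? II-1×II-2: CC|Cc|cc
C/III-3 ? II-1×II-2: CC|Cc|cc
⇒ C over [I-1,I-2,II-1,II-2,II-3,II-4,III-1,III-2,III-3]: 864 consistent
V/I-1 ? ·: Vv
V/I-2 aff ·: vv
V/II-1 un I-1×I-2: Vv
V/II-2 aff ·: vv
V/II-3 ? I-1×I-2: Vv|vv
V/II-4 aff I-1×I-2: vv
V/III-1 ? II-1×II-2: Vv|vv
V/III-2 un II-1×II-2: Vv
V/III-3 aff II-1×II-2: vv
⇒ V over [I-1,I-2,II-1,II-2,II-3,II-4,III-1,III-2,III-3]: 4 consistent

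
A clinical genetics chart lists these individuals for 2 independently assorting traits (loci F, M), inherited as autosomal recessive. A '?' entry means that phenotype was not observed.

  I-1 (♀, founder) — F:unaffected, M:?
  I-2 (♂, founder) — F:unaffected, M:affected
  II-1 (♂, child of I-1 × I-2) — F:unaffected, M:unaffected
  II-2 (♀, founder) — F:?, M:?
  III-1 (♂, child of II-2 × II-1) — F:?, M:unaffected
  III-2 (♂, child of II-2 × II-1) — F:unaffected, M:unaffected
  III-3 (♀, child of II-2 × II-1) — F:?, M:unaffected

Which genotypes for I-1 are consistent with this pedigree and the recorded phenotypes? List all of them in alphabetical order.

F/I-1 un ·: FF|Ff
F/I-2 un ·: FF|Ff
F/II-1 un I-1×I-2: FF|Ff
F/II-2 ? ·: FF|Ff|ff
F/III-1 ? II-2×II-1: FF|Ff|ff
F/III-2 un II-2×II-1: FF|Ff
F/III-3 ? II-2×II-1: FF|Ff|ff
⇒ F over [I-1,I-2,II-1,II-2,III-1,III-2,III-3]: 130 consistent
M/I-1 ? ·: MM|Mm
M/I-2 aff ·: mm
M/II-1 un I-1×I-2: Mm
M/II-2 ? ·: MM|Mm|mm
M/III-1 un II-2×II-1: MM|Mm
M/III-2 un II-2×II-1: MM|Mm
M/III-3 un II-2×II-1: MM|Mm
⇒ M over [I-1,I-2,II-1,II-2,III-1,III-2,III-3]: 34 consistent

I-1 ∈ {FF MM, FF Mm, Ff MM, Ff Mm}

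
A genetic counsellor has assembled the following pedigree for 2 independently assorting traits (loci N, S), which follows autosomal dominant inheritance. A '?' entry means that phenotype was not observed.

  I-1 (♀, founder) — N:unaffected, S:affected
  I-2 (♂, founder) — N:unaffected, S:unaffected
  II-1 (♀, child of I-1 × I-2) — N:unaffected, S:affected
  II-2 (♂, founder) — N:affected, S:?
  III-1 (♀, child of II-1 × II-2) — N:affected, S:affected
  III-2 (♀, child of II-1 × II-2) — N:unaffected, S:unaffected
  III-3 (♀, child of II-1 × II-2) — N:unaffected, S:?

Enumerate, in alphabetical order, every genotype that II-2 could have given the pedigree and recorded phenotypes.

II-2 ∈ {Nn Ss, Nn ss}

N/I-1 un ·: nn
N/I-2 un ·: nn
N/II-1 un I-1×I-2: nn
N/II-2 aff ·: Nn
N/III-1 aff II-1×II-2: Nn
N/III-2 un II-1×II-2: nn
N/III-3 un II-1×II-2: nn
⇒ N over [I-1,I-2,II-1,II-2,III-1,III-2,III-3]: 1 consistent
S/I-1 aff ·: Ss|SS
S/I-2 un ·: ss
S/II-1 aff I-1×I-2: Ss
S/II-2 ? ·: ss|Ss
S/III-1 aff II-1×II-2: Ss|SS
S/III-2 un II-1×II-2: ss
S/III-3 ? II-1×II-2: ss|Ss|SS
⇒ S over [I-1,I-2,II-1,II-2,III-1,III-2,III-3]: 16 consistent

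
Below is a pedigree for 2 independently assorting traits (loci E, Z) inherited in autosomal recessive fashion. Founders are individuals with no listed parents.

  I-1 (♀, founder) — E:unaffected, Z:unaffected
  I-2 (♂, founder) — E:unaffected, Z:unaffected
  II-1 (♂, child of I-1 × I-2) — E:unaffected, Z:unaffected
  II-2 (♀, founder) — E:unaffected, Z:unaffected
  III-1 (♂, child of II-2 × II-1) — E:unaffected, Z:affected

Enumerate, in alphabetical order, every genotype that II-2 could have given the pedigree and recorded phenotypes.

II-2 ∈ {EE Zz, Ee Zz}

E/I-1 un ·: EE|Ee
E/I-2 un ·: EE|Ee
E/II-1 un I-1×I-2: EE|Ee
E/II-2 un ·: EE|Ee
E/III-1 un II-2×II-1: EE|Ee
⇒ E over [I-1,I-2,II-1,II-2,III-1]: 24 consistent
Z/I-1 un ·: ZZ|Zz
Z/I-2 un ·: ZZ|Zz
Z/II-1 un I-1×I-2: Zz
Z/II-2 un ·: Zz
Z/III-1 aff II-2×II-1: zz
⇒ Z over [I-1,I-2,II-1,II-2,III-1]: 3 consistent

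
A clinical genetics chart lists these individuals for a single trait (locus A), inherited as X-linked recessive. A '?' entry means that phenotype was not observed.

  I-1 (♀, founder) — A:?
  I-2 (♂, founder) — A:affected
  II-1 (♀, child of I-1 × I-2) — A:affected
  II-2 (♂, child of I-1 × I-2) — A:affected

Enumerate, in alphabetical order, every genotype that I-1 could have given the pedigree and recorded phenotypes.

A/I-1 ? ·: X^AX^a|X^aX^a
A/I-2 aff ·: X^aY
A/II-1 aff I-1×I-2: X^aX^a
A/II-2 aff I-1×I-2: X^aY
⇒ A over [I-1,I-2,II-1,II-2]: 2 consistent

I-1 ∈ {X^AX^a, X^aX^a}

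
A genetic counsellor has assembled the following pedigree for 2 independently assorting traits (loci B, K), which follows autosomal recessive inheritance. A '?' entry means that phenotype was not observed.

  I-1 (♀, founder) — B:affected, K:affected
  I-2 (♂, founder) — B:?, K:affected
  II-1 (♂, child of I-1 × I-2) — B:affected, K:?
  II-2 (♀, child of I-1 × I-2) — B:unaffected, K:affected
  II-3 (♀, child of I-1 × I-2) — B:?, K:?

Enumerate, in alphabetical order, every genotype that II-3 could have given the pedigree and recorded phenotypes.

B/I-1 aff ·: bb
B/I-2 ? ·: Bb
B/II-1 aff I-1×I-2: bb
B/II-2 un I-1×I-2: Bb
B/II-3 ? I-1×I-2: Bb|bb
⇒ B over [I-1,I-2,II-1,II-2,II-3]: 2 consistent
K/I-1 aff ·: kk
K/I-2 aff ·: kk
K/II-1 ? I-1×I-2: kk
K/II-2 aff I-1×I-2: kk
K/II-3 ? I-1×I-2: kk
⇒ K over [I-1,I-2,II-1,II-2,II-3]: 1 consistent

II-3 ∈ {Bb kk, bb kk}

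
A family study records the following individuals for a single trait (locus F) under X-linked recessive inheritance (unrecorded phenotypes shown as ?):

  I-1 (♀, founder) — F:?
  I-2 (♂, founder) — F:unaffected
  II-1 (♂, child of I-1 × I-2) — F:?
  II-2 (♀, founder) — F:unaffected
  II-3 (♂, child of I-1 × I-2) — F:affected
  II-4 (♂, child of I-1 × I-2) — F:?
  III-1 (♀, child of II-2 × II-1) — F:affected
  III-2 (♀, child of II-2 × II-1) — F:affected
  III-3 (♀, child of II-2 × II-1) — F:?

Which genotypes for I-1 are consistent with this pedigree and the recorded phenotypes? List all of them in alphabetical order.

I-1 ∈ {X^FX^f, X^fX^f}

F/I-1 ? ·: X^FX^f|X^fX^f
F/I-2 un ·: X^FY
F/II-1 ? I-1×I-2: X^fY
F/II-2 un ·: X^FX^f
F/II-3 aff I-1×I-2: X^fY
F/II-4 ? I-1×I-2: X^FY|X^fY
F/III-1 aff II-2×II-1: X^fX^f
F/III-2 aff II-2×II-1: X^fX^f
F/III-3 ? II-2×II-1: X^FX^f|X^fX^f
⇒ F over [I-1,I-2,II-1,II-2,II-3,II-4,III-1,III-2,III-3]: 6 consistent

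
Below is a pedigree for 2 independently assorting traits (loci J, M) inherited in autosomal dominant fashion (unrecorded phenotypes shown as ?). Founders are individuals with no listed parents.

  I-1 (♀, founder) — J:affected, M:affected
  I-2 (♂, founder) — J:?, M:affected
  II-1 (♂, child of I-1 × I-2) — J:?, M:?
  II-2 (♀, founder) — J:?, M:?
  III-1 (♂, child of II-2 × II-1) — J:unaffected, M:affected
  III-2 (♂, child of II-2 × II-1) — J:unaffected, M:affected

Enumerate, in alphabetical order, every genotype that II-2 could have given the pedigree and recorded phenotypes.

J/I-1 aff ·: Jj|JJ
J/I-2 ? ·: jj|Jj|JJ
J/II-1 ? I-1×I-2: jj|Jj
J/II-2 ? ·: jj|Jj
J/III-1 un II-2×II-1: jj
J/III-2 un II-2×II-1: jj
⇒ J over [I-1,I-2,II-1,II-2,III-1,III-2]: 14 consistent
M/I-1 aff ·: Mm|MM
M/I-2 aff ·: Mm|MM
M/II-1 ? I-1×I-2: mm|Mm|MM
M/II-2 ? ·: mm|Mm|MM
M/III-1 aff II-2×II-1: Mm|MM
M/III-2 aff II-2×II-1: Mm|MM
⇒ M over [I-1,I-2,II-1,II-2,III-1,III-2]: 53 consistent

II-2 ∈ {Jj MM, Jj Mm, Jj mm, jj MM, jj Mm, jj mm}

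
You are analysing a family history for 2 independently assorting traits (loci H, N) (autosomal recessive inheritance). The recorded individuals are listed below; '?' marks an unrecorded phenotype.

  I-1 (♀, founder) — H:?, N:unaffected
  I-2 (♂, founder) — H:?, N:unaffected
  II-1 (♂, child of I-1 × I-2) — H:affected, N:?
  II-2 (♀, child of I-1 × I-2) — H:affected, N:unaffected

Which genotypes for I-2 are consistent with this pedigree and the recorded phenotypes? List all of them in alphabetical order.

I-2 ∈ {Hh NN, Hh Nn, hh NN, hh Nn}

H/I-1 ? ·: Hh|hh
H/I-2 ? ·: Hh|hh
H/II-1 aff I-1×I-2: hh
H/II-2 aff I-1×I-2: hh
⇒ H over [I-1,I-2,II-1,II-2]: 4 consistent
N/I-1 un ·: NN|Nn
N/I-2 un ·: NN|Nn
N/II-1 ? I-1×I-2: NN|Nn|nn
N/II-2 un I-1×I-2: NN|Nn
⇒ N over [I-1,I-2,II-1,II-2]: 15 consistent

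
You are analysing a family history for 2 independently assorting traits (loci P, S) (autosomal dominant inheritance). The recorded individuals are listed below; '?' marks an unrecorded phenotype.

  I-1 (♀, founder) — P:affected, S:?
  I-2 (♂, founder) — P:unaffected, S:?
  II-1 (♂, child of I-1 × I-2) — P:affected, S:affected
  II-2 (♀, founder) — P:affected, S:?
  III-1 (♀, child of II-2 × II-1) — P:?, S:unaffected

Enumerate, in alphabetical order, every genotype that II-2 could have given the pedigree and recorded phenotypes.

P/I-1 aff ·: Pp|PP
P/I-2 un ·: pp
P/II-1 aff I-1×I-2: Pp
P/II-2 aff ·: Pp|PP
P/III-1 ? II-2×II-1: pp|Pp|PP
⇒ P over [I-1,I-2,II-1,II-2,III-1]: 10 consistent
S/I-1 ? ·: ss|Ss|SS
S/I-2 ? ·: ss|Ss|SS
S/II-1 aff I-1×I-2: Ss
S/II-2 ? ·: ss|Ss
S/III-1 un II-2×II-1: ss
⇒ S over [I-1,I-2,II-1,II-2,III-1]: 14 consistent

II-2 ∈ {PP Ss, PP ss, Pp Ss, Pp ss}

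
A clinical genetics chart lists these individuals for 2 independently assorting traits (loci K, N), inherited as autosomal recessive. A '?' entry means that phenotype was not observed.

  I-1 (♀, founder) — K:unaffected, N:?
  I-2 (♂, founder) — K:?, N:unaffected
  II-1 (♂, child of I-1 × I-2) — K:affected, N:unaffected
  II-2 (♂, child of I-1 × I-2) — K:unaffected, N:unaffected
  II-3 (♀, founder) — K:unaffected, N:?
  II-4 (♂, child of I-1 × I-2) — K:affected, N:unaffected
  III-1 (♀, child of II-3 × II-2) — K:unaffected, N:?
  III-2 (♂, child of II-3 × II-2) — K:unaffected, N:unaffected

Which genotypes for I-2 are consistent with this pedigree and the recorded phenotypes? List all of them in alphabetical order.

K/I-1 un ·: Kk
K/I-2 ? ·: Kk|kk
K/II-1 aff I-1×I-2: kk
K/II-2 un I-1×I-2: KK|Kk
K/II-3 un ·: KK|Kk
K/II-4 aff I-1×I-2: kk
K/III-1 un II-3×II-2: KK|Kk
K/III-2 un II-3×II-2: KK|Kk
⇒ K over [I-1,I-2,II-1,II-2,II-3,II-4,III-1,III-2]: 21 consistent
N/I-1 ? ·: NN|Nn|nn
N/I-2 un ·: NN|Nn
N/II-1 un I-1×I-2: NN|Nn
N/II-2 un I-1×I-2: NN|Nn
N/II-3 ? ·: NN|Nn|nn
N/II-4 un I-1×I-2: NN|Nn
N/III-1 ? II-3×II-2: NN|Nn|nn
N/III-2 un II-3×II-2: NN|Nn
⇒ N over [I-1,I-2,II-1,II-2,II-3,II-4,III-1,III-2]: 246 consistent

I-2 ∈ {Kk NN, Kk Nn, kk NN, kk Nn}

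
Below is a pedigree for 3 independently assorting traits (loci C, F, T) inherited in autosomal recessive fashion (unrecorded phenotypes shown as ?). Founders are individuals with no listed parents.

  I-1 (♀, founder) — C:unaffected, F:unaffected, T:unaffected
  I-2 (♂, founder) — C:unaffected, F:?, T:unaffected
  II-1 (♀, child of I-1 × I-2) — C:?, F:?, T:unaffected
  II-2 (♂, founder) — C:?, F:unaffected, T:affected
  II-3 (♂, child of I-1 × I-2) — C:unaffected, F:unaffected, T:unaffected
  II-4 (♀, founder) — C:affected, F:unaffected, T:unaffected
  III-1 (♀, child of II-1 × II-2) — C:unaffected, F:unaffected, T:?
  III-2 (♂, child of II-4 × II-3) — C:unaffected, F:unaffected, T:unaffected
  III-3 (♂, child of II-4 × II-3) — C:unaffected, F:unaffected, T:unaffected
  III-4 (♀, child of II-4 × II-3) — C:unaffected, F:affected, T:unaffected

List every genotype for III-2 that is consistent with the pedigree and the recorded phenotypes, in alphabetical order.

C/I-1 un ·: CC|Cc
C/I-2 un ·: CC|Cc
C/II-1 ? I-1×I-2: CC|Cc|cc
C/II-2 ? ·: CC|Cc|cc
C/II-3 un I-1×I-2: CC|Cc
C/II-4 aff ·: cc
C/III-1 un II-1×II-2: CC|Cc
C/III-2 un II-4×II-3: Cc
C/III-3 un II-4×II-3: Cc
C/III-4 un II-4×II-3: Cc
⇒ C over [I-1,I-2,II-1,II-2,II-3,II-4,III-1,III-2,III-3,III-4]: 62 consistent
F/I-1 un ·: FF|Ff
F/I-2 ? ·: FF|Ff|ff
F/II-1 ? I-1×I-2: FF|Ff|ff
F/II-2 un ·: FF|Ff
F/II-3 un I-1×I-2: Ff
F/II-4 un ·: Ff
F/III-1 un II-1×II-2: FF|Ff
F/III-2 un II-4×II-3: FF|Ff
F/III-3 un II-4×II-3: FF|Ff
F/III-4 aff II-4×II-3: ff
⇒ F over [I-1,I-2,II-1,II-2,II-3,II-4,III-1,III-2,III-3,III-4]: 132 consistent
T/I-1 un ·: TT|Tt
T/I-2 un ·: TT|Tt
T/II-1 un I-1×I-2: TT|Tt
T/II-2 aff ·: tt
T/II-3 un I-1×I-2: TT|Tt
T/II-4 un ·: TT|Tt
T/III-1 ? II-1×II-2: Tt|tt
T/III-2 un II-4×II-3: TT|Tt
T/III-3 un II-4×II-3: TT|Tt
T/III-4 un II-4×II-3: TT|Tt
⇒ T over [I-1,I-2,II-1,II-2,II-3,II-4,III-1,III-2,III-3,III-4]: 234 consistent

III-2 ∈ {Cc FF TT, Cc FF Tt, Cc Ff TT, Cc Ff Tt}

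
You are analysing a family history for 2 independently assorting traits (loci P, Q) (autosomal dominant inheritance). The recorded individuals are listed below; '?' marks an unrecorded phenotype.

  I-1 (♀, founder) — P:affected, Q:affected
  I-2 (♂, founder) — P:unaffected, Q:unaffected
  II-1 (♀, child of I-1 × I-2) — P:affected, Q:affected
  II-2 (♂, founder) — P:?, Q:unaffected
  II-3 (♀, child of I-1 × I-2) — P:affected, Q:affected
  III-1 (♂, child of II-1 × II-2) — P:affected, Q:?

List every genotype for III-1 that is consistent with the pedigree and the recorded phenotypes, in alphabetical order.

III-1 ∈ {PP Qq, PP qq, Pp Qq, Pp qq}

P/I-1 aff ·: Pp|PP
P/I-2 un ·: pp
P/II-1 aff I-1×I-2: Pp
P/II-2 ? ·: pp|Pp|PP
P/II-3 aff I-1×I-2: Pp
P/III-1 aff II-1×II-2: Pp|PP
⇒ P over [I-1,I-2,II-1,II-2,II-3,III-1]: 10 consistent
Q/I-1 aff ·: Qq|QQ
Q/I-2 un ·: qq
Q/II-1 aff I-1×I-2: Qq
Q/II-2 un ·: qq
Q/II-3 aff I-1×I-2: Qq
Q/III-1 ? II-1×II-2: qq|Qq
⇒ Q over [I-1,I-2,II-1,II-2,II-3,III-1]: 4 consistent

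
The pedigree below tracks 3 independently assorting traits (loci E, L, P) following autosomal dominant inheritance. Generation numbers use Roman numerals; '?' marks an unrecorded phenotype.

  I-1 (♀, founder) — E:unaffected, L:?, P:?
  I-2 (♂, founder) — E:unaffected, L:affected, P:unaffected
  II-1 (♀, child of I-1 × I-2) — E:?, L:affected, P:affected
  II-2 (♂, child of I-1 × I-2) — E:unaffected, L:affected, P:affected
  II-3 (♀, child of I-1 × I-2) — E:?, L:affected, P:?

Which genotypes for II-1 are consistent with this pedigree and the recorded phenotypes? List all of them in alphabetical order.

II-1 ∈ {ee LL Pp, ee Ll Pp}

E/I-1 un ·: ee
E/I-2 un ·: ee
E/II-1 ? I-1×I-2: ee
E/II-2 un I-1×I-2: ee
E/II-3 ? I-1×I-2: ee
⇒ E over [I-1,I-2,II-1,II-2,II-3]: 1 consistent
L/I-1 ? ·: ll|Ll|LL
L/I-2 aff ·: Ll|LL
L/II-1 aff I-1×I-2: Ll|LL
L/II-2 aff I-1×I-2: Ll|LL
L/II-3 aff I-1×I-2: Ll|LL
⇒ L over [I-1,I-2,II-1,II-2,II-3]: 27 consistent
P/I-1 ? ·: Pp|PP
P/I-2 un ·: pp
P/II-1 aff I-1×I-2: Pp
P/II-2 aff I-1×I-2: Pp
P/II-3 ? I-1×I-2: pp|Pp
⇒ P over [I-1,I-2,II-1,II-2,II-3]: 3 consistent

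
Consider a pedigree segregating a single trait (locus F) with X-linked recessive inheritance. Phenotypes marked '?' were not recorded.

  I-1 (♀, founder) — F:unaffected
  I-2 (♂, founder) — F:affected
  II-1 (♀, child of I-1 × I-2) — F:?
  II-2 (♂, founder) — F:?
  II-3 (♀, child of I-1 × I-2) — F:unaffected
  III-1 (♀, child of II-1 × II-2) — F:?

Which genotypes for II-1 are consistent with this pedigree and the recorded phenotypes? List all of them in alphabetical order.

II-1 ∈ {X^FX^f, X^fX^f}

F/I-1 un ·: X^FX^F|X^FX^f
F/I-2 aff ·: X^fY
F/II-1 ? I-1×I-2: X^FX^f|X^fX^f
F/II-2 ? ·: X^FY|X^fY
F/II-3 un I-1×I-2: X^FX^f
F/III-1 ? II-1×II-2: X^FX^F|X^FX^f|X^fX^f
⇒ F over [I-1,I-2,II-1,II-2,II-3,III-1]: 10 consistent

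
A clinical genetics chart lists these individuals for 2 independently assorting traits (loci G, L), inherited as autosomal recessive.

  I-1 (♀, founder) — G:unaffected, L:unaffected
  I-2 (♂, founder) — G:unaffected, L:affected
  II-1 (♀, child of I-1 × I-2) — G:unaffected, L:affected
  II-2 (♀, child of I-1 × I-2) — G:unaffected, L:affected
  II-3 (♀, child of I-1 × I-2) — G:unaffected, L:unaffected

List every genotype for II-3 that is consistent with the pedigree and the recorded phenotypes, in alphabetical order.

II-3 ∈ {GG Ll, Gg Ll}

G/I-1 un ·: GG|Gg
G/I-2 un ·: GG|Gg
G/II-1 un I-1×I-2: GG|Gg
G/II-2 un I-1×I-2: GG|Gg
G/II-3 un I-1×I-2: GG|Gg
⇒ G over [I-1,I-2,II-1,II-2,II-3]: 25 consistent
L/I-1 un ·: Ll
L/I-2 aff ·: ll
L/II-1 aff I-1×I-2: ll
L/II-2 aff I-1×I-2: ll
L/II-3 un I-1×I-2: Ll
⇒ L over [I-1,I-2,II-1,II-2,II-3]: 1 consistent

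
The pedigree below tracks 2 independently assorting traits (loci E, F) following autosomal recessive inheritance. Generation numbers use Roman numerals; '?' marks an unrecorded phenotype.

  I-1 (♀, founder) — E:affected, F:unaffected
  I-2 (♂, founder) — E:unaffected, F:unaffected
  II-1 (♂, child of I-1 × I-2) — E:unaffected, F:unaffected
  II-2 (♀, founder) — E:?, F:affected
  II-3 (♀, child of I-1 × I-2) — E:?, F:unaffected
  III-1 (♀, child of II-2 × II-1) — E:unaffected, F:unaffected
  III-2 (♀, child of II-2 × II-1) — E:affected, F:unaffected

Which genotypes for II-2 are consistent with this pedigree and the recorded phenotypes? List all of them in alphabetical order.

II-2 ∈ {Ee ff, ee ff}

E/I-1 aff ·: ee
E/I-2 un ·: EE|Ee
E/II-1 un I-1×I-2: Ee
E/II-2 ? ·: Ee|ee
E/II-3 ? I-1×I-2: Ee|ee
E/III-1 un II-2×II-1: EE|Ee
E/III-2 aff II-2×II-1: ee
⇒ E over [I-1,I-2,II-1,II-2,II-3,III-1,III-2]: 9 consistent
F/I-1 un ·: FF|Ff
F/I-2 un ·: FF|Ff
F/II-1 un I-1×I-2: FF|Ff
F/II-2 aff ·: ff
F/II-3 un I-1×I-2: FF|Ff
F/III-1 un II-2×II-1: Ff
F/III-2 un II-2×II-1: Ff
⇒ F over [I-1,I-2,II-1,II-2,II-3,III-1,III-2]: 13 consistent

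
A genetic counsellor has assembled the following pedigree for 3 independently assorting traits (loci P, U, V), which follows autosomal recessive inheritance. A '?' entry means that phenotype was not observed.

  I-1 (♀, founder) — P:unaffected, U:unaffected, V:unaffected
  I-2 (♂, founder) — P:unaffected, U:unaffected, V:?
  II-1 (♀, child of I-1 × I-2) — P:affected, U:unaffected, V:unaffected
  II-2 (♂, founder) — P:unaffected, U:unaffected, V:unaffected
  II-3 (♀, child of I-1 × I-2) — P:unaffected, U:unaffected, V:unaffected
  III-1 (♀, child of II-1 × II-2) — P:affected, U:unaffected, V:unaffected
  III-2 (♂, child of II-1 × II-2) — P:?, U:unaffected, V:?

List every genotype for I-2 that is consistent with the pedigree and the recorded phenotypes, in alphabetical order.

I-2 ∈ {Pp UU VV, Pp UU Vv, Pp UU vv, Pp Uu VV, Pp Uu Vv, Pp Uu vv}

P/I-1 un ·: Pp
P/I-2 un ·: Pp
P/II-1 aff I-1×I-2: pp
P/II-2 un ·: Pp
P/II-3 un I-1×I-2: PP|Pp
P/III-1 aff II-1×II-2: pp
P/III-2 ? II-1×II-2: Pp|pp
⇒ P over [I-1,I-2,II-1,II-2,II-3,III-1,III-2]: 4 consistent
U/I-1 un ·: UU|Uu
U/I-2 un ·: UU|Uu
U/II-1 un I-1×I-2: UU|Uu
U/II-2 un ·: UU|Uu
U/II-3 un I-1×I-2: UU|Uu
U/III-1 un II-1×II-2: UU|Uu
U/III-2 un II-1×II-2: UU|Uu
⇒ U over [I-1,I-2,II-1,II-2,II-3,III-1,III-2]: 83 consistent
V/I-1 un ·: VV|Vv
V/I-2 ? ·: VV|Vv|vv
V/II-1 un I-1×I-2: VV|Vv
V/II-2 un ·: VV|Vv
V/II-3 un I-1×I-2: VV|Vv
V/III-1 un II-1×II-2: VV|Vv
V/III-2 ? II-1×II-2: VV|Vv|vv
⇒ V over [I-1,I-2,II-1,II-2,II-3,III-1,III-2]: 115 consistent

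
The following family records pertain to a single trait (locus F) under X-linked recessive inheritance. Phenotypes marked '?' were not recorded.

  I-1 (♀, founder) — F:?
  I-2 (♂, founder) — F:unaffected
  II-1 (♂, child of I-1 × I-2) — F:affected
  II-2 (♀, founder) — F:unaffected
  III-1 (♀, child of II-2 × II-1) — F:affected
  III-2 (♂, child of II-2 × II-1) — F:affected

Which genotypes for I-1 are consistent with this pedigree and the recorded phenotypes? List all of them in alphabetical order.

F/I-1 ? ·: X^FX^f|X^fX^f
F/I-2 un ·: X^FY
F/II-1 aff I-1×I-2: X^fY
F/II-2 un ·: X^FX^f
F/III-1 aff II-2×II-1: X^fX^f
F/III-2 aff II-2×II-1: X^fY
⇒ F over [I-1,I-2,II-1,II-2,III-1,III-2]: 2 consistent

I-1 ∈ {X^FX^f, X^fX^f}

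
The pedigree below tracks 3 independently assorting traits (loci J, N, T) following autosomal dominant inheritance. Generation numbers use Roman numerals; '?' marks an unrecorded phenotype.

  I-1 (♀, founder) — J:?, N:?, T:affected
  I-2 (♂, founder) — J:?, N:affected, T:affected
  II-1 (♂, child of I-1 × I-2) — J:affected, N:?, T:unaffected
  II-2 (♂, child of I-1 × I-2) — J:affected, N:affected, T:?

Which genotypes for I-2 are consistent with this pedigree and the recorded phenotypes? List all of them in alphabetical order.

J/I-1 ? ·: jj|Jj|JJ
J/I-2 ? ·: jj|Jj|JJ
J/II-1 aff I-1×I-2: Jj|JJ
J/II-2 aff I-1×I-2: Jj|JJ
⇒ J over [I-1,I-2,II-1,II-2]: 17 consistent
N/I-1 ? ·: nn|Nn|NN
N/I-2 aff ·: Nn|NN
N/II-1 ? I-1×I-2: nn|Nn|NN
N/II-2 aff I-1×I-2: Nn|NN
⇒ N over [I-1,I-2,II-1,II-2]: 18 consistent
T/I-1 aff ·: Tt
T/I-2 aff ·: Tt
T/II-1 un I-1×I-2: tt
T/II-2 ? I-1×I-2: tt|Tt|TT
⇒ T over [I-1,I-2,II-1,II-2]: 3 consistent

I-2 ∈ {JJ NN Tt, JJ Nn Tt, Jj NN Tt, Jj Nn Tt, jj NN Tt, jj Nn Tt}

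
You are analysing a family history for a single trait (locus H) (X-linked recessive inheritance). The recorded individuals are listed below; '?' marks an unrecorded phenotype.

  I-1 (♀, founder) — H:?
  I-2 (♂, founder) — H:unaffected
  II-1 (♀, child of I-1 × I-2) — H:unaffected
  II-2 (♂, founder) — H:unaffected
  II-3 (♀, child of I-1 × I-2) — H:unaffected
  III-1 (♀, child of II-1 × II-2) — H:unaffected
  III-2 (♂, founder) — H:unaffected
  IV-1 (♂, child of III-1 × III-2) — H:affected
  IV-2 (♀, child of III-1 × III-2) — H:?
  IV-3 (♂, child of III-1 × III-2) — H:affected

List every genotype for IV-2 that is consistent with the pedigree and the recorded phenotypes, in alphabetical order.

IV-2 ∈ {X^HX^H, X^HX^h}

H/I-1 ? ·: X^HX^h|X^hX^h
H/I-2 un ·: X^HY
H/II-1 un I-1×I-2: X^HX^h
H/II-2 un ·: X^HY
H/II-3 un I-1×I-2: X^HX^H|X^HX^h
H/III-1 un II-1×II-2: X^HX^h
H/III-2 un ·: X^HY
H/IV-1 aff III-1×III-2: X^hY
H/IV-2 ? III-1×III-2: X^HX^H|X^HX^h
H/IV-3 aff III-1×III-2: X^hY
⇒ H over [I-1,I-2,II-1,II-2,II-3,III-1,III-2,IV-1,IV-2,IV-3]: 6 consistent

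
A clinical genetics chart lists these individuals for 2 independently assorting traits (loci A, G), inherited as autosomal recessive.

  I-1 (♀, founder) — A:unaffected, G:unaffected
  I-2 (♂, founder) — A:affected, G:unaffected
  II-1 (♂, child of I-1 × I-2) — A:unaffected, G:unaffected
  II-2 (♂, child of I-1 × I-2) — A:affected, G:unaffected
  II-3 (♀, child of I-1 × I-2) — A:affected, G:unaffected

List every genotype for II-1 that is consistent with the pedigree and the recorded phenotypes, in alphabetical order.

A/I-1 un ·: Aa
A/I-2 aff ·: aa
A/II-1 un I-1×I-2: Aa
A/II-2 aff I-1×I-2: aa
A/II-3 aff I-1×I-2: aa
⇒ A over [I-1,I-2,II-1,II-2,II-3]: 1 consistent
G/I-1 un ·: GG|Gg
G/I-2 un ·: GG|Gg
G/II-1 un I-1×I-2: GG|Gg
G/II-2 un I-1×I-2: GG|Gg
G/II-3 un I-1×I-2: GG|Gg
⇒ G over [I-1,I-2,II-1,II-2,II-3]: 25 consistent

II-1 ∈ {Aa GG, Aa Gg}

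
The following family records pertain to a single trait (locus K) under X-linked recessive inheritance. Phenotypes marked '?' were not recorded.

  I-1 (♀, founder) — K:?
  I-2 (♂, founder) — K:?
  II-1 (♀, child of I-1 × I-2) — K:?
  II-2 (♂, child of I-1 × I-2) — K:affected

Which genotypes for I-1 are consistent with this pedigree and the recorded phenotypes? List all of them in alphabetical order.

K/I-1 ? ·: X^KX^k|X^kX^k
K/I-2 ? ·: X^KY|X^kY
K/II-1 ? I-1×I-2: X^KX^K|X^KX^k|X^kX^k
K/II-2 aff I-1×I-2: X^kY
⇒ K over [I-1,I-2,II-1,II-2]: 6 consistent

I-1 ∈ {X^KX^k, X^kX^k}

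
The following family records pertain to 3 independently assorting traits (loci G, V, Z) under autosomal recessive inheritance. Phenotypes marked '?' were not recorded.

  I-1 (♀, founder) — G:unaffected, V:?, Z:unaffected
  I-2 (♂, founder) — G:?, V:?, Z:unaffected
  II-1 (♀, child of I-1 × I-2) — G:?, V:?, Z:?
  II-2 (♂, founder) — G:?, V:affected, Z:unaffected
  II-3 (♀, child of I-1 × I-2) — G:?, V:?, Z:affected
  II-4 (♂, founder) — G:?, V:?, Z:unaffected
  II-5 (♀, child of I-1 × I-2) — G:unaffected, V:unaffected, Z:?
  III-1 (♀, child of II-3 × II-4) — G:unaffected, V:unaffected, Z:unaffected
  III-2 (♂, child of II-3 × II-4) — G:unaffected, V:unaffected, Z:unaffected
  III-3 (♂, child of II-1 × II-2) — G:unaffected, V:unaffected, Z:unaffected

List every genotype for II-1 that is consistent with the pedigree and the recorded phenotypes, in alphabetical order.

II-1 ∈ {GG VV ZZ, GG VV Zz, GG VV zz, GG Vv ZZ, GG Vv Zz, GG Vv zz, Gg VV ZZ, Gg VV Zz, Gg VV zz, Gg Vv ZZ, Gg Vv Zz, Gg Vv zz, gg VV ZZ, gg VV Zz, gg VV zz, gg Vv ZZ, gg Vv Zz, gg Vv zz}

G/I-1 un ·: GG|Gg
G/I-2 ? ·: GG|Gg|gg
G/II-1 ? I-1×I-2: GG|Gg|gg
G/II-2 ? ·: GG|Gg|gg
G/II-3 ? I-1×I-2: GG|Gg|gg
G/II-4 ? ·: GG|Gg|gg
G/II-5 un I-1×I-2: GG|Gg
G/III-1 un II-3×II-4: GG|Gg
G/III-2 un II-3×II-4: GG|Gg
G/III-3 un II-1×II-2: GG|Gg
⇒ G over [I-1,I-2,II-1,II-2,II-3,II-4,II-5,III-1,III-2,III-3]: 1060 consistent
V/I-1 ? ·: VV|Vv|vv
V/I-2 ? ·: VV|Vv|vv
V/II-1 ? I-1×I-2: VV|Vv
V/II-2 aff ·: vv
V/II-3 ? I-1×I-2: VV|Vv|vv
V/II-4 ? ·: VV|Vv|vv
V/II-5 un I-1×I-2: VV|Vv
V/III-1 un II-3×II-4: VV|Vv
V/III-2 un II-3×II-4: VV|Vv
V/III-3 un II-1×II-2: Vv
⇒ V over [I-1,I-2,II-1,II-2,II-3,II-4,II-5,III-1,III-2,III-3]: 234 consistent
Z/I-1 un ·: Zz
Z/I-2 un ·: Zz
Z/II-1 ? I-1×I-2: ZZ|Zz|zz
Z/II-2 un ·: ZZ|Zz
Z/II-3 aff I-1×I-2: zz
Z/II-4 un ·: ZZ|Zz
Z/II-5 ? I-1×I-2: ZZ|Zz|zz
Z/III-1 un II-3×II-4: Zz
Z/III-2 un II-3×II-4: Zz
Z/III-3 un II-1×II-2: ZZ|Zz
⇒ Z over [I-1,I-2,II-1,II-2,II-3,II-4,II-5,III-1,III-2,III-3]: 54 consistent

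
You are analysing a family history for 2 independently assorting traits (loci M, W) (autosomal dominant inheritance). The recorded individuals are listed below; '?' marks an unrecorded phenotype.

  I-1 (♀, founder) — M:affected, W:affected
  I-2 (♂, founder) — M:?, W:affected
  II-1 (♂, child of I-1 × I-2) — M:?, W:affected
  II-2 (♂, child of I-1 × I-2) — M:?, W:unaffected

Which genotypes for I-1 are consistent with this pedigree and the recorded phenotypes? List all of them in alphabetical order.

I-1 ∈ {MM Ww, Mm Ww}

M/I-1 aff ·: Mm|MM
M/I-2 ? ·: mm|Mm|MM
M/II-1 ? I-1×I-2: mm|Mm|MM
M/II-2 ? I-1×I-2: mm|Mm|MM
⇒ M over [I-1,I-2,II-1,II-2]: 23 consistent
W/I-1 aff ·: Ww
W/I-2 aff ·: Ww
W/II-1 aff I-1×I-2: Ww|WW
W/II-2 un I-1×I-2: ww
⇒ W over [I-1,I-2,II-1,II-2]: 2 consistent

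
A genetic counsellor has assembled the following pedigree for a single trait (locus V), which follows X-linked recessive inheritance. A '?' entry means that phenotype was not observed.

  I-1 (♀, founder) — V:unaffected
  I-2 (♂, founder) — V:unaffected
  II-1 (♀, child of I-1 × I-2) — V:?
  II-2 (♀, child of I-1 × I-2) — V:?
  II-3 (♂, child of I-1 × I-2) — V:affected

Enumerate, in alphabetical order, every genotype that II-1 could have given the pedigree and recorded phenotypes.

V/I-1 un ·: X^VX^v
V/I-2 un ·: X^VY
V/II-1 ? I-1×I-2: X^VX^V|X^VX^v
V/II-2 ? I-1×I-2: X^VX^V|X^VX^v
V/II-3 aff I-1×I-2: X^vY
⇒ V over [I-1,I-2,II-1,II-2,II-3]: 4 consistent

II-1 ∈ {X^VX^V, X^VX^v}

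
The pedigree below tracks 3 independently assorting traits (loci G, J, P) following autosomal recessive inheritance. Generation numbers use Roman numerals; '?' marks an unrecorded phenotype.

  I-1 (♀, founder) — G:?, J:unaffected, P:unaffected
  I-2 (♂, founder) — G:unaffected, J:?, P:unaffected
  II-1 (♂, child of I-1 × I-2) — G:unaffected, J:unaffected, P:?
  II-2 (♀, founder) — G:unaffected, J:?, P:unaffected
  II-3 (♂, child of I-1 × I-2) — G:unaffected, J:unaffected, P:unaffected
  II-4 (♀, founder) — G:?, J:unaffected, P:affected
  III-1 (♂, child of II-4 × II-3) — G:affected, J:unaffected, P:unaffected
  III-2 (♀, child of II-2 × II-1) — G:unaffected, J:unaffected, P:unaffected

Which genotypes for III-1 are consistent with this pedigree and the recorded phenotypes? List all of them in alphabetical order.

III-1 ∈ {gg JJ Pp, gg Jj Pp}

G/I-1 ? ·: GG|Gg|gg
G/I-2 un ·: GG|Gg
G/II-1 un I-1×I-2: GG|Gg
G/II-2 un ·: GG|Gg
G/II-3 un I-1×I-2: Gg
G/II-4 ? ·: Gg|gg
G/III-1 aff II-4×II-3: gg
G/III-2 un II-2×II-1: GG|Gg
⇒ G over [I-1,I-2,II-1,II-2,II-3,II-4,III-1,III-2]: 58 consistent
J/I-1 un ·: JJ|Jj
J/I-2 ? ·: JJ|Jj|jj
J/II-1 un I-1×I-2: JJ|Jj
J/II-2 ? ·: JJ|Jj|jj
J/II-3 un I-1×I-2: JJ|Jj
J/II-4 un ·: JJ|Jj
J/III-1 un II-4×II-3: JJ|Jj
J/III-2 un II-2×II-1: JJ|Jj
⇒ J over [I-1,I-2,II-1,II-2,II-3,II-4,III-1,III-2]: 241 consistent
P/I-1 un ·: PP|Pp
P/I-2 un ·: PP|Pp
P/II-1 ? I-1×I-2: PP|Pp|pp
P/II-2 un ·: PP|Pp
P/II-3 un I-1×I-2: PP|Pp
P/II-4 aff ·: pp
P/III-1 un II-4×II-3: Pp
P/III-2 un II-2×II-1: PP|Pp
⇒ P over [I-1,I-2,II-1,II-2,II-3,II-4,III-1,III-2]: 49 consistent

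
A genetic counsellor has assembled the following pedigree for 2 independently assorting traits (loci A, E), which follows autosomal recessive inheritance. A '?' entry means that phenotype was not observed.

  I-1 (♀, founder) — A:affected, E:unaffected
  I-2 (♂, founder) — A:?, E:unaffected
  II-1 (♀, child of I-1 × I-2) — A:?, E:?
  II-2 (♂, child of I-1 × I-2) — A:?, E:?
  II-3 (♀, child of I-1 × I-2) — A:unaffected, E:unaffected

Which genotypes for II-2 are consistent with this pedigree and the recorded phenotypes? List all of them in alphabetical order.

II-2 ∈ {Aa EE, Aa Ee, Aa ee, aa EE, aa Ee, aa ee}

A/I-1 aff ·: aa
A/I-2 ? ·: AA|Aa
A/II-1 ? I-1×I-2: Aa|aa
A/II-2 ? I-1×I-2: Aa|aa
A/II-3 un I-1×I-2: Aa
⇒ A over [I-1,I-2,II-1,II-2,II-3]: 5 consistent
E/I-1 un ·: EE|Ee
E/I-2 un ·: EE|Ee
E/II-1 ? I-1×I-2: EE|Ee|ee
E/II-2 ? I-1×I-2: EE|Ee|ee
E/II-3 un I-1×I-2: EE|Ee
⇒ E over [I-1,I-2,II-1,II-2,II-3]: 35 consistent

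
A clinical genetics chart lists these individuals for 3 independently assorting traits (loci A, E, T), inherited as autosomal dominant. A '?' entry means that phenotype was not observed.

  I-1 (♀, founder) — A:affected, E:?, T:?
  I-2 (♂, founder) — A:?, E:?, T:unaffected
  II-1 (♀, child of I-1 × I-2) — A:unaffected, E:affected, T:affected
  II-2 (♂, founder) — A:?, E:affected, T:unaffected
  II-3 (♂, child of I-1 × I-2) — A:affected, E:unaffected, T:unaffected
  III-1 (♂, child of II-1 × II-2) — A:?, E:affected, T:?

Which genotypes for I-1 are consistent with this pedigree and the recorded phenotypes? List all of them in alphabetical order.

A/I-1 aff ·: Aa
A/I-2 ? ·: aa|Aa
A/II-1 un I-1×I-2: aa
A/II-2 ? ·: aa|Aa|AA
A/II-3 aff I-1×I-2: Aa|AA
A/III-1 ? II-1×II-2: aa|Aa
⇒ A over [I-1,I-2,II-1,II-2,II-3,III-1]: 12 consistent
E/I-1 ? ·: ee|Ee
E/I-2 ? ·: ee|Ee
E/II-1 aff I-1×I-2: Ee|EE
E/II-2 aff ·: Ee|EE
E/II-3 un I-1×I-2: ee
E/III-1 aff II-1×II-2: Ee|EE
⇒ E over [I-1,I-2,II-1,II-2,II-3,III-1]: 15 consistent
T/I-1 ? ·: Tt
T/I-2 un ·: tt
T/II-1 aff I-1×I-2: Tt
T/II-2 un ·: tt
T/II-3 un I-1×I-2: tt
T/III-1 ? II-1×II-2: tt|Tt
⇒ T over [I-1,I-2,II-1,II-2,II-3,III-1]: 2 consistent

I-1 ∈ {Aa Ee Tt, Aa ee Tt}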